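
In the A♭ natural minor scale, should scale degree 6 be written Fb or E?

Fb

Each scale degree takes a distinct letter name. Degree 6 of a scale on A must use the letter F.
Fb and E are enharmonically the same pitch, but only Fb uses the letter F, so it is the correct spelling here.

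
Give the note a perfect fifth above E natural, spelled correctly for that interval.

A fifth above E lands on the letter B.
A perfect fifth spans 7 semitones, so E moves to pitch class 11. On the letter B that is B.

B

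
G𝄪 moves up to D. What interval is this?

doubly diminished fifth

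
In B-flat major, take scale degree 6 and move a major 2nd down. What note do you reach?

F

Scale degree 6 of Bb major is G.
A major second (2 semitones) below G lands on the letter F, giving F.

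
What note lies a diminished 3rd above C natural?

Ebb

C up a major third is E, so the target letter is E.
From C, a diminished third is 2 semitones up: Ebb.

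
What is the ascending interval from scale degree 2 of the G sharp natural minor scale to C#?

Scale degree 2 of G# natural minor is A#.
A# up to C#: letters A→C make it a third; 3 semitones makes it minor.

minor third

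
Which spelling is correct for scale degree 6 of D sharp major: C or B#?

B#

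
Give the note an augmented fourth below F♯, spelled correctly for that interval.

C

F down a perfect fourth is C, so the target letter is C.
From F#, an augmented fourth is 6 semitones down: C.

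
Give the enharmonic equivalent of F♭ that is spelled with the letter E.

E

Fb is pitch class 4. The letter E alone is pitch class 4.
Pitch class 4 on E needs no accidental: E.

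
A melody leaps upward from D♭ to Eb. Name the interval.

major second

Counting letters D–E gives a second.
Db→Eb = 2 semitones, exactly the major second.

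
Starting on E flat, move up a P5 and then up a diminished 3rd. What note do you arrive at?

Dbb

A perfect fifth up from Eb is Bb (letter B, 7 semitones up).
A diminished third up from Bb is Dbb (letter D, 2 semitones up).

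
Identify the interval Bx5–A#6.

diminished seventh

The letter names run B→A, a span of 6 letter steps, so the interval is some kind of seventh.
B## to A# is 9 semitones. A major seventh is 11, so 9 makes it diminished.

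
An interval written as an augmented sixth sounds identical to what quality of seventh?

minor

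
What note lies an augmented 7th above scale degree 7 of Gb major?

E#

Scale degree 7 of Gb major is F.
An augmented seventh (12 semitones) above F lands on the letter E, giving E#.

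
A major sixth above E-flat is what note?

C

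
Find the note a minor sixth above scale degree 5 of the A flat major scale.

Cb

Scale degree 5 of Ab major is Eb.
A minor sixth (8 semitones) above Eb lands on the letter C, giving Cb.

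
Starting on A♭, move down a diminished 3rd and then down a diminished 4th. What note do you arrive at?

A diminished third down from Ab is F# (letter F, 2 semitones down).
A diminished fourth down from F# is C## (letter C, 4 semitones down).

C##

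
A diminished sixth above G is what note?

A sixth above G lands on the letter E.
A diminished sixth spans 7 semitones, so G moves to pitch class 2. On the letter E that is Ebb.

Ebb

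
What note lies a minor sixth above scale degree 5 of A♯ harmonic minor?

C#

Scale degree 5 of A# harmonic minor is E#.
A minor sixth (8 semitones) above E# lands on the letter C, giving C#.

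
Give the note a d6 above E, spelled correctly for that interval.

A sixth above E lands on the letter C.
A diminished sixth spans 7 semitones, so E moves to pitch class 11. On the letter C that is Cb.

Cb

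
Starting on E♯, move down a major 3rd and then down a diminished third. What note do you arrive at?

A##

A major third down from E# is C# (letter C, 4 semitones down).
A diminished third down from C# is A## (letter A, 2 semitones down).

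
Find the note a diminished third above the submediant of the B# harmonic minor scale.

The submediant of B# harmonic minor is G#.
A diminished third (2 semitones) above G# lands on the letter B, giving Bb.

Bb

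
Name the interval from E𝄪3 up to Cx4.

minor sixth

The letter names run E→C, a span of 5 letter steps, so the interval is some kind of sixth.
E## to C## is 8 semitones. A major sixth is 9, so 8 makes it minor.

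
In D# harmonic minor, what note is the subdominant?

G#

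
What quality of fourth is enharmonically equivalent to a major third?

diminished

A major third spans 4 semitones.
A fourth spanning 4 semitones is diminished (the perfect fourth is 5).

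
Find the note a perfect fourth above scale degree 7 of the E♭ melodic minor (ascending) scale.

Scale degree 7 of Eb melodic minor (ascending) is D.
A perfect fourth (5 semitones) above D lands on the letter G, giving G.

G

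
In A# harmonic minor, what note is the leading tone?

G##

Degree 7 takes the letter 6 steps above A, which is G.
In harmonic minor, degree 7 sits 11 semitones above the tonic. A# + 11 semitones is pitch class 9, spelled on G as G##.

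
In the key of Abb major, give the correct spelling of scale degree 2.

Bbb

The Abb major scale runs Abb Bbb Cb Dbb Ebb Fb Gb.
Degree 2 is Bbb.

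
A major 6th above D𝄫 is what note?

A sixth above D lands on the letter B.
A major sixth spans 9 semitones, so Dbb moves to pitch class 9. On the letter B that is Bbb.

Bbb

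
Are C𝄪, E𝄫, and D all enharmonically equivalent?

Yes

C## is pitch class 2; Ebb is pitch class 2; D is pitch class 2.
All spellings map to pitch class 2, so they are enharmonically equivalent.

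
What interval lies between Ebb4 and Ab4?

augmented fourth

Counting letters E–F–G–A gives a fourth.
Ebb→Ab = 6 semitones, 1 wider than the perfect fourth (5), so augmented.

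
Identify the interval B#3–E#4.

perfect fourth

The letter names run B→E, a span of 3 letter steps, so the interval is some kind of fourth.
B# to E# is 5 semitones. A perfect fourth is 5, so 5 makes it perfect.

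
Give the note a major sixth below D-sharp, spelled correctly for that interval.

F#

A sixth below D lands on the letter F.
A major sixth spans 9 semitones, so D# moves to pitch class 6. On the letter F that is F#.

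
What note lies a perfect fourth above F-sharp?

F up a perfect fourth is Bb, so the target letter is B.
From F#, a perfect fourth is 5 semitones up: B.

B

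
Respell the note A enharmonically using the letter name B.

A is pitch class 9. The letter B alone is pitch class 11.
To reach pitch class 9 from B requires an offset of -2 semitones, i.e. double flat: Bbb.

Bbb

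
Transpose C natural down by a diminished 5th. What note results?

F#

A fifth below C lands on the letter F.
A diminished fifth spans 6 semitones, so C moves to pitch class 6. On the letter F that is F#.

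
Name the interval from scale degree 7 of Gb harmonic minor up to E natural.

major seventh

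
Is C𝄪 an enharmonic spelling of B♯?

Two spellings are enharmonically equivalent only if they share a pitch class.
Here C## → 2, B# → 0; 0 ≠ 2, so they are not.

No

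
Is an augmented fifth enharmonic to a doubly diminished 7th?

An augmented fifth spans 8 semitones; a doubly diminished seventh spans 8.
They are enharmonically equivalent.

Yes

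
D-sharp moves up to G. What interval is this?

diminished fourth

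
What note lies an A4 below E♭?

Bbb

E down a perfect fourth is B, so the target letter is B.
From Eb, an augmented fourth is 6 semitones down: Bbb.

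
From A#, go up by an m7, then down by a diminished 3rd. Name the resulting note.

A minor seventh up from A# is G# (letter G, 10 semitones up).
A diminished third down from G# is E## (letter E, 2 semitones down).

E##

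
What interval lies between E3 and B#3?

Counting letters E–F–G–A–B gives a fifth.
E→B# = 8 semitones, 1 wider than the perfect fifth (7), so augmented.

augmented fifth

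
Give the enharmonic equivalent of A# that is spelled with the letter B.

Plain B sits 1 semitone above A#, so on the letter B the same pitch needs a flat: Bb.

Bb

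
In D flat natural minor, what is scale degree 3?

Fb

Degree 3 takes the letter 2 steps above D, which is F.
In natural minor, degree 3 sits 3 semitones above the tonic. Db + 3 semitones is pitch class 4, spelled on F as Fb.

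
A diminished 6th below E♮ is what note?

E down a major sixth is G, so the target letter is G.
From E, a diminished sixth is 7 semitones down: G##.

G##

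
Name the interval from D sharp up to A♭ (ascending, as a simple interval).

The letter names run D→A, a span of 4 letter steps, so the interval is some kind of fifth.
D# to Ab is 5 semitones. A perfect fifth is 7, so 5 makes it doubly diminished.

doubly diminished fifth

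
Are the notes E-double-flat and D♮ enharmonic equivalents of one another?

Ebb is pitch class 2; D is pitch class 2.
All spellings map to pitch class 2, so they are enharmonically equivalent.

Yes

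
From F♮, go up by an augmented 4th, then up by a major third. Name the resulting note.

D#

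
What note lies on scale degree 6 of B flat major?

G

Degree 6 takes the letter 5 steps above B, which is G.
In major, degree 6 sits 9 semitones above the tonic. Bb + 9 semitones is pitch class 7, spelled on G as G.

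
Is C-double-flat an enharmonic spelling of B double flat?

No

Cbb is pitch class 10; Bbb is pitch class 9.
The pitch classes differ (10 vs. 9), so they are not enharmonic equivalents.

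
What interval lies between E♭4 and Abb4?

Counting letters E–F–G–A gives a fourth.
Eb→Abb = 4 semitones, 1 narrower than the perfect fourth (5), so diminished.

diminished fourth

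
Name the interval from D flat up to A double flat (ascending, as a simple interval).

diminished fifth

The letter names run D→A, a span of 4 letter steps, so the interval is some kind of fifth.
Db to Abb is 6 semitones. A perfect fifth is 7, so 6 makes it diminished.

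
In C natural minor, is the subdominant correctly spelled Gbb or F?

F

Each scale degree takes a distinct letter name. Degree 4 of a scale on C must use the letter F.
F and Gbb are enharmonically the same pitch, but only F uses the letter F, so it is the correct spelling here.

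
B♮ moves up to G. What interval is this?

The letter names run B→G, a span of 5 letter steps, so the interval is some kind of sixth.
B to G is 8 semitones. A major sixth is 9, so 8 makes it minor.

minor sixth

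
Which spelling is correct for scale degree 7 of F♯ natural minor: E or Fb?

Each scale degree takes a distinct letter name. Degree 7 of a scale on F must use the letter E.
E and Fb are enharmonically the same pitch, but only E uses the letter E, so it is the correct spelling here.

E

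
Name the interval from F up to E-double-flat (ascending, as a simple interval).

diminished seventh

Counting letters F–G–A–B–C–D–E gives a seventh.
F→Ebb = 9 semitones, 2 narrower than the major seventh (11), so diminished.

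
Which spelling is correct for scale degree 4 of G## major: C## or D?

C##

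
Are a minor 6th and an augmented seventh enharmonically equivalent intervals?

No

A minor sixth spans 8 semitones; an augmented seventh spans 12.
The spans differ, so they are not enharmonic equivalents.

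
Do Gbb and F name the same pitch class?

Yes

Gbb = pitch class 5 and F = pitch class 5 — the same pitch class, so they are enharmonic equivalents.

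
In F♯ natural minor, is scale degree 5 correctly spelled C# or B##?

C#

Each scale degree takes a distinct letter name. Degree 5 of a scale on F must use the letter C.
C# and B## are enharmonically the same pitch, but only C# uses the letter C, so it is the correct spelling here.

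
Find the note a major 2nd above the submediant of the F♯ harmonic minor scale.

E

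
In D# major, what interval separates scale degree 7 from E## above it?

major third

Scale degree 7 of D# major is C##.
C## up to E##: letters C→E make it a third; 4 semitones makes it major.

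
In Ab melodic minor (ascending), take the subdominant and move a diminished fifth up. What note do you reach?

Abb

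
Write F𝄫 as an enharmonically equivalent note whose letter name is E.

Eb

Fbb is pitch class 3. The letter E alone is pitch class 4.
To reach pitch class 3 from E requires an offset of -1 semitone, i.e. flat: Eb.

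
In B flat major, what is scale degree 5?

F

The Bb major scale runs Bb C D Eb F G A.
Degree 5 is F.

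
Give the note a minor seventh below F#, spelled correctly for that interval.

F down a major seventh is Gb, so the target letter is G.
From F#, a minor seventh is 10 semitones down: G#.

G#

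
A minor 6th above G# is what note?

A sixth above G lands on the letter E.
A minor sixth spans 8 semitones, so G# moves to pitch class 4. On the letter E that is E.

E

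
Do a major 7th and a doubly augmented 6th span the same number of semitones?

Yes

A major seventh spans 11 semitones; a doubly augmented sixth spans 11.
They are enharmonically equivalent.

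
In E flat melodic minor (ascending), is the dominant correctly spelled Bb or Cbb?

Each scale degree takes a distinct letter name. Degree 5 of a scale on E must use the letter B.
Bb and Cbb are enharmonically the same pitch, but only Bb uses the letter B, so it is the correct spelling here.

Bb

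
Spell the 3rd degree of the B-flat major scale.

The Bb major scale runs Bb C D Eb F G A.
Degree 3 is D.

D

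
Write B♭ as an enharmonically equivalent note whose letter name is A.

A#

Bb is pitch class 10. The letter A alone is pitch class 9.
To reach pitch class 10 from A requires an offset of +1 semitone, i.e. sharp: A#.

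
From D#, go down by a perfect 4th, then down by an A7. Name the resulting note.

Bb

A perfect fourth down from D# is A# (letter A, 5 semitones down).
An augmented seventh down from A# is Bb (letter B, 12 semitones down).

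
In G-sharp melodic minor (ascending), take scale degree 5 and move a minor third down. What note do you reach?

B#

Scale degree 5 of G# melodic minor (ascending) is D#.
A minor third (3 semitones) below D# lands on the letter B, giving B#.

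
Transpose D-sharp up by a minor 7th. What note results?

A seventh above D lands on the letter C.
A minor seventh spans 10 semitones, so D# moves to pitch class 1. On the letter C that is C#.

C#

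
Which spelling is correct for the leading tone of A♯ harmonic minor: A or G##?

G##

Each scale degree takes a distinct letter name. Degree 7 of a scale on A must use the letter G.
G## and A are enharmonically the same pitch, but only G## uses the letter G, so it is the correct spelling here.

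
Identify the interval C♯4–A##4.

augmented sixth

The letter names run C→A, a span of 5 letter steps, so the interval is some kind of sixth.
C# to A## is 10 semitones. A major sixth is 9, so 10 makes it augmented.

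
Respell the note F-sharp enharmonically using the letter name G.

F# is pitch class 6. The letter G alone is pitch class 7.
To reach pitch class 6 from G requires an offset of -1 semitone, i.e. flat: Gb.

Gb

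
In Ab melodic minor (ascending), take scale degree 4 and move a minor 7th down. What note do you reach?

Scale degree 4 of Ab melodic minor (ascending) is Db.
A minor seventh (10 semitones) below Db lands on the letter E, giving Eb.

Eb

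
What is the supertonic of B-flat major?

Degree 2 takes the letter 1 step above B, which is C.
In major, degree 2 sits 2 semitones above the tonic. Bb + 2 semitones is pitch class 0, spelled on C as C.

C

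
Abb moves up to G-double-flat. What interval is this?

Counting letters A–B–C–D–E–F–G gives a seventh.
Abb→Gbb = 10 semitones, 1 narrower than the major seventh (11), so minor.

minor seventh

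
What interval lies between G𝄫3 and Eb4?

augmented sixth

Counting letters G–A–B–C–D–E gives a sixth.
Gbb→Eb = 10 semitones, 1 wider than the major sixth (9), so augmented.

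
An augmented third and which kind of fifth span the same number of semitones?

doubly diminished

An augmented third spans 5 semitones.
A fifth spanning 5 semitones is doubly diminished (the perfect fifth is 7).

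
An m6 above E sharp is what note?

E up a major sixth is C#, so the target letter is C.
From E#, a minor sixth is 8 semitones up: C#.

C#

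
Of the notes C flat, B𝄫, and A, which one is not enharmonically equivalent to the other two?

Cb

In 12-tone equal temperament, enharmonic equivalents share a pitch class. Cb is pitch class 11; Bbb is pitch class 9; A is pitch class 9.
Bbb and A share pitch class 9, while Cb is pitch class 11.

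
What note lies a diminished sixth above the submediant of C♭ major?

Fbb

The submediant of Cb major is Ab.
A diminished sixth (7 semitones) above Ab lands on the letter F, giving Fbb.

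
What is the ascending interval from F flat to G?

Counting letters F–G gives a second.
Fb→G = 3 semitones, 1 wider than the major second (2), so augmented.

augmented second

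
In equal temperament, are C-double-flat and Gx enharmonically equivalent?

Two spellings are enharmonically equivalent only if they share a pitch class.
Here Cbb → 10, G## → 9; 9 ≠ 10, so they are not.

No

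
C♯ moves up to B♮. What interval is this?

Counting letters C–D–E–F–G–A–B gives a seventh.
C#→B = 10 semitones, 1 narrower than the major seventh (11), so minor.

minor seventh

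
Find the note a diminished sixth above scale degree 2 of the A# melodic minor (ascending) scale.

G

Scale degree 2 of A# melodic minor (ascending) is B#.
A diminished sixth (7 semitones) above B# lands on the letter G, giving G.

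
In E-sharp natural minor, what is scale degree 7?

Degree 7 takes the letter 6 steps above E, which is D.
In natural minor, degree 7 sits 10 semitones above the tonic. E# + 10 semitones is pitch class 3, spelled on D as D#.

D#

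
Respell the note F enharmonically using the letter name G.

Plain G sits 2 semitones above F, so on the letter G the same pitch needs a double flat: Gbb.

Gbb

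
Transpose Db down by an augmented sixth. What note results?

A sixth below D lands on the letter F.
An augmented sixth spans 10 semitones, so Db moves to pitch class 3. On the letter F that is Fbb.

Fbb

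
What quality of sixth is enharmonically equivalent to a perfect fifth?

diminished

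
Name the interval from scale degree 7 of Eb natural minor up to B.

augmented sixth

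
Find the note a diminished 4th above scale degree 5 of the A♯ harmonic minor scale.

A

Scale degree 5 of A# harmonic minor is E#.
A diminished fourth (4 semitones) above E# lands on the letter A, giving A.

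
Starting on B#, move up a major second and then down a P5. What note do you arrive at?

A major second up from B# is C## (letter C, 2 semitones up).
A perfect fifth down from C## is F## (letter F, 7 semitones down).

F##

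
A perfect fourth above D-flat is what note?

A fourth above D lands on the letter G.
A perfect fourth spans 5 semitones, so Db moves to pitch class 6. On the letter G that is Gb.

Gb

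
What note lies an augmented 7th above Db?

C#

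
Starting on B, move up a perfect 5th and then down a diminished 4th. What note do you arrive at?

A perfect fifth up from B is F# (letter F, 7 semitones up).
A diminished fourth down from F# is C## (letter C, 4 semitones down).

C##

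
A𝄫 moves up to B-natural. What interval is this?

doubly augmented second

Counting letters A–B gives a second.
Abb→B = 4 semitones, 2 wider than the major second (2), so doubly augmented.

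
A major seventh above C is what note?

B

A seventh above C lands on the letter B.
A major seventh spans 11 semitones, so C moves to pitch class 11. On the letter B that is B.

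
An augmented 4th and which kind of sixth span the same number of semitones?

An augmented fourth spans 6 semitones.
A sixth spanning 6 semitones is doubly diminished (the major sixth is 9).

doubly diminished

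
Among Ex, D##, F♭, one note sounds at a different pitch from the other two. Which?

E##

In 12-tone equal temperament, enharmonic equivalents share a pitch class. E## is pitch class 6; D## is pitch class 4; Fb is pitch class 4.
D## and Fb share pitch class 4, while E## is pitch class 6.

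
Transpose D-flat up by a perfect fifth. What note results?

D up a perfect fifth is A, so the target letter is A.
From Db, a perfect fifth is 7 semitones up: Ab.

Ab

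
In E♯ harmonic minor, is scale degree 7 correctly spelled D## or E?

D##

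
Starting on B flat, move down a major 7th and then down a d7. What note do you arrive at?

D

A major seventh down from Bb is Cb (letter C, 11 semitones down).
A diminished seventh down from Cb is D (letter D, 9 semitones down).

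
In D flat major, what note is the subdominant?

Gb

The Db major scale runs Db Eb F Gb Ab Bb C.
Degree 4 is Gb.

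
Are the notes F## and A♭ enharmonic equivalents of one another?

F## is pitch class 7; Ab is pitch class 8.
The pitch classes differ (7 vs. 8), so they are not enharmonic equivalents.

No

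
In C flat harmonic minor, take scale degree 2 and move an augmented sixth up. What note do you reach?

Scale degree 2 of Cb harmonic minor is Db.
An augmented sixth (10 semitones) above Db lands on the letter B, giving B.

B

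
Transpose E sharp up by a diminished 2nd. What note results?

A second above E lands on the letter F.
A diminished second spans 0 semitones, so E# moves to pitch class 5. On the letter F that is F.

F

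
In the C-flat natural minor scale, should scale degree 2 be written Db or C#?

Each scale degree takes a distinct letter name. Degree 2 of a scale on C must use the letter D.
Db and C# are enharmonically the same pitch, but only Db uses the letter D, so it is the correct spelling here.

Db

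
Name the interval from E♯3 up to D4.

diminished seventh

The letter names run E→D, a span of 6 letter steps, so the interval is some kind of seventh.
E# to D is 9 semitones. A major seventh is 11, so 9 makes it diminished.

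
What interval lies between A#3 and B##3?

The letter names run A→B, a span of 1 letter step, so the interval is some kind of second.
A# to B## is 3 semitones. A major second is 2, so 3 makes it augmented.

augmented second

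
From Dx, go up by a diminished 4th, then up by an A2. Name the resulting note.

A##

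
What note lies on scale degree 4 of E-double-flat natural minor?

Abb

The Ebb natural minor scale runs Ebb Fb Gbb Abb Bbb Cbb Dbb.
Degree 4 is Abb.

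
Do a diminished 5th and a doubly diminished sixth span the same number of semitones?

A diminished fifth spans 6 semitones; a doubly diminished sixth spans 6.
They are enharmonically equivalent.

Yes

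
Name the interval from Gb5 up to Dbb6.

diminished fifth

Counting letters G–A–B–C–D gives a fifth.
Gb→Dbb = 6 semitones, 1 narrower than the perfect fifth (7), so diminished.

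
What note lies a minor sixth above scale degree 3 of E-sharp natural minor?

E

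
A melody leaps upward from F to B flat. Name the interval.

perfect fourth

Counting letters F–G–A–B gives a fourth.
F→Bb = 5 semitones, exactly the perfect fourth.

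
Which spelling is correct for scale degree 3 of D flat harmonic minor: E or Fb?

Fb

Each scale degree takes a distinct letter name. Degree 3 of a scale on D must use the letter F.
Fb and E are enharmonically the same pitch, but only Fb uses the letter F, so it is the correct spelling here.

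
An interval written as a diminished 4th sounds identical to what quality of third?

major

A diminished fourth spans 4 semitones.
A third spanning 4 semitones is major (the major third is 4).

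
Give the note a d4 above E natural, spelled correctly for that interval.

E up a perfect fourth is A, so the target letter is A.
From E, a diminished fourth is 4 semitones up: Ab.

Ab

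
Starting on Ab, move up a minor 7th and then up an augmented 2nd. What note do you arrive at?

A

A minor seventh up from Ab is Gb (letter G, 10 semitones up).
An augmented second up from Gb is A (letter A, 3 semitones up).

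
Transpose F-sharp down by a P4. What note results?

C#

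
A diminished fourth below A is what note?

A down a perfect fourth is E, so the target letter is E.
From A, a diminished fourth is 4 semitones down: E#.

E#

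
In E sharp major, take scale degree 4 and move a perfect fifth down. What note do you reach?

D#

Scale degree 4 of E# major is A#.
A perfect fifth (7 semitones) below A# lands on the letter D, giving D#.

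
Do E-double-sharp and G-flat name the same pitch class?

Yes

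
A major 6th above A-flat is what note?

F

A sixth above A lands on the letter F.
A major sixth spans 9 semitones, so Ab moves to pitch class 5. On the letter F that is F.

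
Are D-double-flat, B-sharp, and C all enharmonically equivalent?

Yes

Dbb is pitch class 0; B# is pitch class 0; C is pitch class 0.
All spellings map to pitch class 0, so they are enharmonically equivalent.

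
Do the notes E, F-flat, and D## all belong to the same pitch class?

E = pitch class 4 and Fb = pitch class 4 and D## = pitch class 4 — the same pitch class, so they are enharmonic equivalents.

Yes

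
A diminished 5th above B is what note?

A fifth above B lands on the letter F.
A diminished fifth spans 6 semitones, so B moves to pitch class 5. On the letter F that is F.

F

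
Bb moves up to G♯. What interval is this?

Counting letters B–C–D–E–F–G gives a sixth.
Bb→G# = 10 semitones, 1 wider than the major sixth (9), so augmented.

augmented sixth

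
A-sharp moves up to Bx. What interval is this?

augmented second

The letter names run A→B, a span of 1 letter step, so the interval is some kind of second.
A# to B## is 3 semitones. A major second is 2, so 3 makes it augmented.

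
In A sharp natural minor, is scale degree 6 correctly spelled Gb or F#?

Each scale degree takes a distinct letter name. Degree 6 of a scale on A must use the letter F.
F# and Gb are enharmonically the same pitch, but only F# uses the letter F, so it is the correct spelling here.

F#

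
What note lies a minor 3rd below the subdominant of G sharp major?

The subdominant of G# major is C#.
A minor third (3 semitones) below C# lands on the letter A, giving A#.

A#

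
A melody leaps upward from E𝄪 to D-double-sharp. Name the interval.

minor seventh

The letter names run E→D, a span of 6 letter steps, so the interval is some kind of seventh.
E## to D## is 10 semitones. A major seventh is 11, so 10 makes it minor.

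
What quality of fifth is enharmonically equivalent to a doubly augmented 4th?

perfect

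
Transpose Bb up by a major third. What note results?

D

A third above B lands on the letter D.
A major third spans 4 semitones, so Bb moves to pitch class 2. On the letter D that is D.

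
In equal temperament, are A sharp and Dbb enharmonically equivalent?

A# is pitch class 10; Dbb is pitch class 0.
The pitch classes differ (10 vs. 0), so they are not enharmonic equivalents.

No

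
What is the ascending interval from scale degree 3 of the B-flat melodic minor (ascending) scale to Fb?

Scale degree 3 of Bb melodic minor (ascending) is Db.
Db up to Fb: letters D→F make it a third; 3 semitones makes it minor.

minor third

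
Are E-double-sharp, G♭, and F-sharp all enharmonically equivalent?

E## = pitch class 6 and Gb = pitch class 6 and F# = pitch class 6 — the same pitch class, so they are enharmonic equivalents.

Yes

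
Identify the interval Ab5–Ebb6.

The letter names run A→E, a span of 4 letter steps, so the interval is some kind of fifth.
Ab to Ebb is 6 semitones. A perfect fifth is 7, so 6 makes it diminished.

diminished fifth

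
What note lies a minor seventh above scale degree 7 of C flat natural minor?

Abb

Scale degree 7 of Cb natural minor is Bbb.
A minor seventh (10 semitones) above Bbb lands on the letter A, giving Abb.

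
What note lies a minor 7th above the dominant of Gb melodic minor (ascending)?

The dominant of Gb melodic minor (ascending) is Db.
A minor seventh (10 semitones) above Db lands on the letter C, giving Cb.

Cb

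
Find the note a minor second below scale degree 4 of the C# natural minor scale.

E#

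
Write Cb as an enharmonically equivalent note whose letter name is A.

A##

Cb is pitch class 11. The letter A alone is pitch class 9.
To reach pitch class 11 from A requires an offset of +2 semitones, i.e. double sharp: A##.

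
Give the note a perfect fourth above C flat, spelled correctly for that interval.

Fb

A fourth above C lands on the letter F.
A perfect fourth spans 5 semitones, so Cb moves to pitch class 4. On the letter F that is Fb.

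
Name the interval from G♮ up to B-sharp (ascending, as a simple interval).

The letter names run G→B, a span of 2 letter steps, so the interval is some kind of third.
G to B# is 5 semitones. A major third is 4, so 5 makes it augmented.

augmented third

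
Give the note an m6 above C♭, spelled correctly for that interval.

Abb

A sixth above C lands on the letter A.
A minor sixth spans 8 semitones, so Cb moves to pitch class 7. On the letter A that is Abb.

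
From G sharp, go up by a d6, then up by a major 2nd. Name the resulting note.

F

A diminished sixth up from G# is Eb (letter E, 7 semitones up).
A major second up from Eb is F (letter F, 2 semitones up).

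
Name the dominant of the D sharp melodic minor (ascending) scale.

A#

Degree 5 takes the letter 4 steps above D, which is A.
In melodic minor (ascending), degree 5 sits 7 semitones above the tonic. D# + 7 semitones is pitch class 10, spelled on A as A#.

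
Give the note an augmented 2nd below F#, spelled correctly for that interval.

Eb

F down a major second is Eb, so the target letter is E.
From F#, an augmented second is 3 semitones down: Eb.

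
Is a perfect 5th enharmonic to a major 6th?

A perfect fifth spans 7 semitones; a major sixth spans 9.
The spans differ, so they are not enharmonic equivalents.

No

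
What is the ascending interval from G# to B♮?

minor third

Counting letters G–A–B gives a third.
G#→B = 3 semitones, 1 narrower than the major third (4), so minor.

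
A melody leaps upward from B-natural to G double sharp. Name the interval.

augmented sixth

The letter names run B→G, a span of 5 letter steps, so the interval is some kind of sixth.
B to G## is 10 semitones. A major sixth is 9, so 10 makes it augmented.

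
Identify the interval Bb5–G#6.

augmented sixth

The letter names run B→G, a span of 5 letter steps, so the interval is some kind of sixth.
Bb to G# is 10 semitones. A major sixth is 9, so 10 makes it augmented.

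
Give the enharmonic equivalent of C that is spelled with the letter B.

B#

Plain B sits 1 semitone below C, so on the letter B the same pitch needs a sharp: B#.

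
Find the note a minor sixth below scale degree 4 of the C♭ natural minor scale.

Scale degree 4 of Cb natural minor is Fb.
A minor sixth (8 semitones) below Fb lands on the letter A, giving Ab.

Ab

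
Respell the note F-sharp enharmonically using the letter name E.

Plain E sits 2 semitones below F#, so on the letter E the same pitch needs a double sharp: E##.

E##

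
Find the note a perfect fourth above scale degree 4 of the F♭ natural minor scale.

Ebb

Scale degree 4 of Fb natural minor is Bbb.
A perfect fourth (5 semitones) above Bbb lands on the letter E, giving Ebb.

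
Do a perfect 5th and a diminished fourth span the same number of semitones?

A perfect fifth spans 7 semitones; a diminished fourth spans 4.
The spans differ, so they are not enharmonic equivalents.

No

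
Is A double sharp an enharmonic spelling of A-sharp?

A## is pitch class 11; A# is pitch class 10.
The pitch classes differ (11 vs. 10), so they are not enharmonic equivalents.

No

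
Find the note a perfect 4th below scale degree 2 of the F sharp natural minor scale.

D#

Scale degree 2 of F# natural minor is G#.
A perfect fourth (5 semitones) below G# lands on the letter D, giving D#.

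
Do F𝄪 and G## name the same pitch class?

F## is pitch class 7; G## is pitch class 9.
The pitch classes differ (7 vs. 9), so they are not enharmonic equivalents.

No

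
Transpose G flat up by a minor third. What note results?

Bbb

A third above G lands on the letter B.
A minor third spans 3 semitones, so Gb moves to pitch class 9. On the letter B that is Bbb.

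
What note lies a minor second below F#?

E#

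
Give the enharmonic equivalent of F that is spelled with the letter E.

E#

F is pitch class 5. The letter E alone is pitch class 4.
To reach pitch class 5 from E requires an offset of +1 semitone, i.e. sharp: E#.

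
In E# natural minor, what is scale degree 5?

The E# natural minor scale runs E# F## G# A# B# C# D#.
Degree 5 is B#.

B#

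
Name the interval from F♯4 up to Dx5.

augmented sixth

The letter names run F→D, a span of 5 letter steps, so the interval is some kind of sixth.
F# to D## is 10 semitones. A major sixth is 9, so 10 makes it augmented.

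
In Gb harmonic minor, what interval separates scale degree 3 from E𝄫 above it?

perfect fourth

Scale degree 3 of Gb harmonic minor is Bbb.
Bbb up to Ebb: letters B→E make it a fourth; 5 semitones makes it perfect.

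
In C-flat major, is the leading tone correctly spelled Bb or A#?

Bb

Each scale degree takes a distinct letter name. Degree 7 of a scale on C must use the letter B.
Bb and A# are enharmonically the same pitch, but only Bb uses the letter B, so it is the correct spelling here.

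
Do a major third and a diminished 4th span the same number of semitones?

A major third spans 4 semitones; a diminished fourth spans 4.
They are enharmonically equivalent.

Yes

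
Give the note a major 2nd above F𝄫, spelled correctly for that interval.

Gbb

F up a major second is G, so the target letter is G.
From Fbb, a major second is 2 semitones up: Gbb.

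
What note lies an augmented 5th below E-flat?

A fifth below E lands on the letter A.
An augmented fifth spans 8 semitones, so Eb moves to pitch class 7. On the letter A that is Abb.

Abb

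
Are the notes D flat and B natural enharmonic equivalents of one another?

No

Db is pitch class 1; B is pitch class 11.
The pitch classes differ (1 vs. 11), so they are not enharmonic equivalents.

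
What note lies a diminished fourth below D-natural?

A#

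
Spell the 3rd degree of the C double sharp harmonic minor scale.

The C## harmonic minor scale runs C## D## E# F## G## A# B##.
Degree 3 is E#.

E#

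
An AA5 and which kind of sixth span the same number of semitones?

A doubly augmented fifth spans 9 semitones.
A sixth spanning 9 semitones is major (the major sixth is 9).

major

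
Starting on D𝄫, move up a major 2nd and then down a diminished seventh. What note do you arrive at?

A major second up from Dbb is Ebb (letter E, 2 semitones up).
A diminished seventh down from Ebb is F (letter F, 9 semitones down).

F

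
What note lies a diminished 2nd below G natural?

F##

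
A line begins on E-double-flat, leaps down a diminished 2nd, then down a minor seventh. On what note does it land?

E

A diminished second down from Ebb is D (letter D, 0 semitones down).
A minor seventh down from D is E (letter E, 10 semitones down).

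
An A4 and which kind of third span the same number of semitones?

doubly augmented

An augmented fourth spans 6 semitones.
A third spanning 6 semitones is doubly augmented (the major third is 4).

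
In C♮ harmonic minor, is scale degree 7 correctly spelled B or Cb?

B

Each scale degree takes a distinct letter name. Degree 7 of a scale on C must use the letter B.
B and Cb are enharmonically the same pitch, but only B uses the letter B, so it is the correct spelling here.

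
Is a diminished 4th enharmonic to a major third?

Yes

A diminished fourth spans 4 semitones; a major third spans 4.
They are enharmonically equivalent.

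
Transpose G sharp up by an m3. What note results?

B

A third above G lands on the letter B.
A minor third spans 3 semitones, so G# moves to pitch class 11. On the letter B that is B.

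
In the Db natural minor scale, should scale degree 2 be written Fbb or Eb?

Eb

Each scale degree takes a distinct letter name. Degree 2 of a scale on D must use the letter E.
Eb and Fbb are enharmonically the same pitch, but only Eb uses the letter E, so it is the correct spelling here.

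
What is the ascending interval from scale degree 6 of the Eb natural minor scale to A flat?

major sixth

Scale degree 6 of Eb natural minor is Cb.
Cb up to Ab: letters C→A make it a sixth; 9 semitones makes it major.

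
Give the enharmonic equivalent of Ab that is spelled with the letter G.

Plain G sits 1 semitone below Ab, so on the letter G the same pitch needs a sharp: G#.

G#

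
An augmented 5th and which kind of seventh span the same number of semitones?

doubly diminished

An augmented fifth spans 8 semitones.
A seventh spanning 8 semitones is doubly diminished (the major seventh is 11).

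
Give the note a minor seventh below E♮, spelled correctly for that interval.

F#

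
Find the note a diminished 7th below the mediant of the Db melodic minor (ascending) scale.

G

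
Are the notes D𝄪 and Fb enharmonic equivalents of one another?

Yes

D## is pitch class 4; Fb is pitch class 4.
All spellings map to pitch class 4, so they are enharmonically equivalent.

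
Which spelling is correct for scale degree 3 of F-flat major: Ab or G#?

Ab

Each scale degree takes a distinct letter name. Degree 3 of a scale on F must use the letter A.
Ab and G# are enharmonically the same pitch, but only Ab uses the letter A, so it is the correct spelling here.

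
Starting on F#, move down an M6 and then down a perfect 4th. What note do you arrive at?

E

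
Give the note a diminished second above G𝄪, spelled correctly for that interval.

A

G up a major second is A, so the target letter is A.
From G##, a diminished second is 0 semitones up: A.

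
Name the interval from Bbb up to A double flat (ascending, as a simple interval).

The letter names run B→A, a span of 6 letter steps, so the interval is some kind of seventh.
Bbb to Abb is 10 semitones. A major seventh is 11, so 10 makes it minor.

minor seventh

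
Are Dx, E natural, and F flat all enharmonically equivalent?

D## is pitch class 4; E is pitch class 4; Fb is pitch class 4.
All spellings map to pitch class 4, so they are enharmonically equivalent.

Yes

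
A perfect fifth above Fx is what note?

F up a perfect fifth is C, so the target letter is C.
From F##, a perfect fifth is 7 semitones up: C##.

C##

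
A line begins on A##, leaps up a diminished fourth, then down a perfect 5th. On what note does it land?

A diminished fourth up from A## is D# (letter D, 4 semitones up).
A perfect fifth down from D# is G# (letter G, 7 semitones down).

G#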